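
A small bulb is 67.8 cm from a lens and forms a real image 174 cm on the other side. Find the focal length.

Real image ⇒ d_i = +174 cm.
1/f = 1/d_o + 1/d_i = 1/(67.8) + 1/(174) = 0.02050, so f = 48.8 cm.
Since f is positive, the lens is converging.

f = 48.8 cm (converging)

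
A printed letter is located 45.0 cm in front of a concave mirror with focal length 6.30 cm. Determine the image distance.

Mirror equation: 1/s_i = 1/f − 1/s_o = 1/(6.300) − 1/(45.0) = 0.1587 − 0.02222 = 0.1365, so s_i = 7.33 cm.
The image is real, inverted and reduced, in front of the mirror.

7.33 cm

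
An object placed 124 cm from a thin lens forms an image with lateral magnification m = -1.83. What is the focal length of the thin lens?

m = −d_i/d_o ⇒ d_i = −m·d_o = −(-1.83)·(124) = 226.9 cm.
1/f = 1/d_o + 1/d_i = 1/(124) + 1/(226.9) = 0.01247, so f = 80.2 cm.
Since f is positive, the thin lens is converging.

f = 80.2 cm (converging)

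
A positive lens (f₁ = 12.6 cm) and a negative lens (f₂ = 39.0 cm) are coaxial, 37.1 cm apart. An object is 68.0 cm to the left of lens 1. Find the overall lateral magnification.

Lens 1: 1/d_i1 = 1/(12.6) − 1/(68.0) = 0.06466, so d_i1 = 15.47 cm; m₁ = −d_i1/d_o1 = -0.2275.
d_o2 = 37.1 − (15.47) = 21.63 cm.
f₂ = −39.0 cm (diverging).
Lens 2: 1/d_i2 = 1/(-39.0) − 1/(21.63) = -0.07187, so d_i2 = -13.91 cm; m₂ = −d_i2/d_o2 = +0.6432.
m = m₁·m₂ = (-0.2275)(+0.6432) = -0.146.

m = -0.146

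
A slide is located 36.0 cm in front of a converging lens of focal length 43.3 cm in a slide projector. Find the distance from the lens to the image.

214 cm

Thin-lens equation: 1/s_i = 1/f − 1/s_o = 1/(43.30) − 1/(36.0) = 0.02309 − 0.02778 = -0.004683, so s_i = -214 cm.
The image is virtual, upright and enlarged, on the same side as the object.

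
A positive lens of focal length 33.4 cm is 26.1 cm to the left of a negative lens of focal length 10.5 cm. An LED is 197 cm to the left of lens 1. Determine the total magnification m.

m = +0.592

Lens 1: 1/d_i1 = 1/(33.4) − 1/(197) = 0.02486, so d_i1 = 40.22 cm; m₁ = −d_i1/d_o1 = -0.2042.
d_o2 = 26.1 − (40.22) = -14.12 cm (virtual object).
f₂ = −10.5 cm (diverging).
Lens 2: 1/d_i2 = 1/(-10.5) − 1/(-14.12) = -0.02442, so d_i2 = -40.96 cm; m₂ = −d_i2/d_o2 = -2.901.
m = m₁·m₂ = (-0.2042)(-2.901) = +0.592.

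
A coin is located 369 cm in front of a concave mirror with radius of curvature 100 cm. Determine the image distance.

f = R/2 = 100/2 = 50.00 cm.
Mirror equation: 1/v = 1/f − 1/u = 1/(50.00) − 1/(369) = 0.02000 − 0.002710 = 0.01729, so v = 57.8 cm.
The image is real, inverted and reduced, in front of the mirror.

57.8 cm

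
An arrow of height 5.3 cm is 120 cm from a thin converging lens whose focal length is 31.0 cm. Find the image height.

1.85 cm

1/d_i = 1/f − 1/d_o = 1/(31.00) − 1/(120) = 0.02392, so d_i = 41.80 cm.
m = −d_i/d_o = -0.3483.
|h_i| = |m|·h_o = 0.3483 × 5.3 = 1.85 cm. The image is real, inverted and reduced, on the far side of the lens.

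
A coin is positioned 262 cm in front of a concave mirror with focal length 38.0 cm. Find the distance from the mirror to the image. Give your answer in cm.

Mirror equation: 1/d_i = 1/f − 1/d_o = 1/(38.00) − 1/(262) = 0.02632 − 0.003817 = 0.02250, so d_i = 44.4 cm.
The image is real, inverted and reduced, in front of the mirror.

44.4 cm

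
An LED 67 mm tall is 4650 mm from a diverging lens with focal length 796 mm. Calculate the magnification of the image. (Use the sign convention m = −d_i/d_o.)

m = +0.146

For a diverging lens, f = -796 mm.
1/d_i = 1/f − 1/d_o = 1/(-796.0) − 1/(4650) = -0.001471, so d_i = -679.7 mm.
m = −d_i/d_o = −(-679.7)/(4650) = +0.146.
The image is virtual, upright and reduced, on the same side as the object.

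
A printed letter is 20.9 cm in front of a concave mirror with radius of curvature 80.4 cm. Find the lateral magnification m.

f = R/2 = 80.4/2 = 40.20 cm.
1/d_i = 1/f − 1/d_o = 1/(40.20) − 1/(20.9) = -0.02297, so d_i = -43.53 cm.
m = −d_i/d_o = −(-43.53)/(20.9) = +2.08.
The image is virtual, upright and enlarged, behind the mirror.

m = +2.08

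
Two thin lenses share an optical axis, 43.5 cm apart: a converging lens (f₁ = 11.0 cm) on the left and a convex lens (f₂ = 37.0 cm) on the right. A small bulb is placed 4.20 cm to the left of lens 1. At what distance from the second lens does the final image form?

140 cm

Lens 1: 1/d_i1 = 1/f₁ − 1/d_o1 = 1/(11.0) − 1/(4.20) = -0.1472, so d_i1 = -6.794 cm.
The intermediate image is 6.794 cm to the left of lens 1 (virtual), which is 43.5 − (-6.794) = 50.29 cm to the left of lens 2, so d_o2 = +50.29 cm.
Lens 2: 1/d_i2 = 1/f₂ − 1/d_o2 = 1/(37.0) − 1/(50.29) = 0.007142, so d_i2 = 140 cm.
The final image is real, 140 cm to the right of lens 2 (overall magnification ≈ -4.5).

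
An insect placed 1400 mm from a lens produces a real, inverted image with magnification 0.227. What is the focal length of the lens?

m = −d_i/d_o ⇒ d_i = −m·d_o = −(-0.227)·(1400) = 317.8 mm.
1/f = 1/d_o + 1/d_i = 1/(1400) + 1/(317.8) = 0.003861, so f = 259 mm.
Since f is positive, the lens is converging.

f = 259 mm (converging)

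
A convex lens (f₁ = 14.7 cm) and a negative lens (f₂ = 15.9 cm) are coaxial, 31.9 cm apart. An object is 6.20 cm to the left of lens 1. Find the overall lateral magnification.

m = +0.470

Lens 1: 1/d_i1 = 1/(14.7) − 1/(6.20) = -0.09326, so d_i1 = -10.72 cm; m₁ = −d_i1/d_o1 = +1.729.
d_o2 = 31.9 − (-10.72) = 42.62 cm.
f₂ = −15.9 cm (diverging).
Lens 2: 1/d_i2 = 1/(-15.9) − 1/(42.62) = -0.08636, so d_i2 = -11.58 cm; m₂ = −d_i2/d_o2 = +0.2717.
m = m₁·m₂ = (+1.729)(+0.2717) = +0.470.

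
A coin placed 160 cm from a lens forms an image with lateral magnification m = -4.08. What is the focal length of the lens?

f = 129 cm (converging)

m = −d_i/d_o ⇒ d_i = −m·d_o = −(-4.08)·(160) = 652.8 cm.
1/f = 1/d_o + 1/d_i = 1/(160) + 1/(652.8) = 0.007782, so f = 129 cm.
Since f is positive, the lens is converging.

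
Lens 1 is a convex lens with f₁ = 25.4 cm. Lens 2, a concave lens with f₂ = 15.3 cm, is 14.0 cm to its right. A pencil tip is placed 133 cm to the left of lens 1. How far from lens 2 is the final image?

Lens 1: 1/d_i1 = 1/f₁ − 1/d_o1 = 1/(25.4) − 1/(133) = 0.03185, so d_i1 = 31.40 cm.
The intermediate image is 31.40 cm to the right of lens 1, which lies 17.40 cm to the right of lens 2 — a virtual object — so d_o2 = −17.40 cm.
Lens 2 is diverging, so f₂ = −15.3 cm.
Lens 2: 1/d_i2 = 1/f₂ − 1/d_o2 = 1/(-15.3) − 1/(-17.40) = -0.007888, so d_i2 = -127 cm.
The final image is virtual, 127 cm to the left of lens 2 (overall magnification ≈ 1.7).

127 cm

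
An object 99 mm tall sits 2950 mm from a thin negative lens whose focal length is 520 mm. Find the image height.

For a negative lens, f = -520 mm.
1/d_i = 1/f − 1/d_o = 1/(-520.0) − 1/(2950) = -0.002262, so d_i = -442.1 mm.
m = −d_i/d_o = +0.1499.
|h_i| = |m|·h_o = 0.1499 × 99 = 14.8 mm. The image is virtual, upright and reduced, on the same side as the object.

14.8 mm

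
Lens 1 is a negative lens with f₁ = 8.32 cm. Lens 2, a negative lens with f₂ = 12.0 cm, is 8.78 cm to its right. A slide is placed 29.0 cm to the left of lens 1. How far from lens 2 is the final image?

Lens 1 is diverging, so f₁ = −8.32 cm.
Lens 1: 1/d_i1 = 1/f₁ − 1/d_o1 = 1/(-8.32) − 1/(29.0) = -0.1547, so d_i1 = -6.465 cm.
The intermediate image is 6.465 cm to the left of lens 1 (virtual), which is 8.78 − (-6.465) = 15.24 cm to the left of lens 2, so d_o2 = +15.24 cm.
Lens 2 is diverging, so f₂ = −12.0 cm.
Lens 2: 1/d_i2 = 1/f₂ − 1/d_o2 = 1/(-12.0) − 1/(15.24) = -0.1490, so d_i2 = -6.71 cm.
The final image is virtual, 6.71 cm to the left of lens 2 (overall magnification ≈ 0.098).

6.71 cm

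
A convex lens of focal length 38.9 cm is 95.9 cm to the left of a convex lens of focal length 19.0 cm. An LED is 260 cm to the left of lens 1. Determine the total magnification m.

m = +0.107

Lens 1: 1/d_i1 = 1/(38.9) − 1/(260) = 0.02186, so d_i1 = 45.74 cm; m₁ = −d_i1/d_o1 = -0.1759.
d_o2 = 95.9 − (45.74) = 50.16 cm.
Lens 2: 1/d_i2 = 1/(19.0) − 1/(50.16) = 0.03270, so d_i2 = 30.59 cm; m₂ = −d_i2/d_o2 = -0.6098.
m = m₁·m₂ = (-0.1759)(-0.6098) = +0.107.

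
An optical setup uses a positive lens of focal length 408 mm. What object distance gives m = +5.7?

m = −d_i/d_o ⇒ d_i = −m·d_o.
1/f = 1/d_o + 1/d_i = 1/d_o − 1/(m·d_o) = (1 − 1/m)/d_o, so d_o = f(1 − 1/m) = (408.0)(1 − 1/(+5.7)) = 336 mm.

336 mm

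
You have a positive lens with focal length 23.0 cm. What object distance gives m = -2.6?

31.8 cm

m = −d_i/d_o ⇒ d_i = −m·d_o.
1/f = 1/d_o + 1/d_i = 1/d_o − 1/(m·d_o) = (1 − 1/m)/d_o, so d_o = f(1 − 1/m) = (23.00)(1 − 1/(-2.6)) = 31.8 cm.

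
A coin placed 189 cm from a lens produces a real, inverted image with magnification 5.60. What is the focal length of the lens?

m = −d_i/d_o ⇒ d_i = −m·d_o = −(-5.60)·(189) = 1058 cm.
1/f = 1/d_o + 1/d_i = 1/(189) + 1/(1058) = 0.006236, so f = 160 cm.
Since f is positive, the lens is converging.

f = 160 cm (converging)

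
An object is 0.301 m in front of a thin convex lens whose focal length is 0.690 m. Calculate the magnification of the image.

1/d_i = 1/f − 1/d_o = 1/(0.6900) − 1/(0.301) = -1.873, so d_i = -0.5339 m.
m = −d_i/d_o = −(-0.5339)/(0.301) = +1.77.
The image is virtual, upright and enlarged, on the same side as the object.

m = +1.77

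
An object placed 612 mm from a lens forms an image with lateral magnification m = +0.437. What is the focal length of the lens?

m = −d_i/d_o ⇒ d_i = −m·d_o = −(+0.437)·(612) = -267.4 mm.
1/f = 1/d_o + 1/d_i = 1/(612) + 1/(-267.4) = -0.002106, so f = -475 mm.
Since f is negative, the lens is diverging.

f = -475 mm (diverging)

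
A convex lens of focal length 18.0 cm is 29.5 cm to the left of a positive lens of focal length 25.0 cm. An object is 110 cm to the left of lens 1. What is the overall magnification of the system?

Lens 1: 1/d_i1 = 1/(18.0) − 1/(110) = 0.04646, so d_i1 = 21.52 cm; m₁ = −d_i1/d_o1 = -0.1956.
d_o2 = 29.5 − (21.52) = 7.980 cm.
Lens 2: 1/d_i2 = 1/(25.0) − 1/(7.980) = -0.08531, so d_i2 = -11.72 cm; m₂ = −d_i2/d_o2 = +1.469.
m = m₁·m₂ = (-0.1956)(+1.469) = -0.287.

m = -0.287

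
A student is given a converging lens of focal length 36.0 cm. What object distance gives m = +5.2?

29.1 cm

m = −d_i/d_o ⇒ d_i = −m·d_o.
1/f = 1/d_o + 1/d_i = 1/d_o − 1/(m·d_o) = (1 − 1/m)/d_o, so d_o = f(1 − 1/m) = (36.00)(1 − 1/(+5.2)) = 29.1 cm.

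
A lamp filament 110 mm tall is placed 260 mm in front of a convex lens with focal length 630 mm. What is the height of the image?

1/d_i = 1/f − 1/d_o = 1/(630.0) − 1/(260) = -0.002259, so d_i = -442.7 mm.
m = −d_i/d_o = +1.703.
|h_i| = |m|·h_o = 1.703 × 110 = 187 mm. The image is virtual, upright and enlarged, on the same side as the object.

187 mm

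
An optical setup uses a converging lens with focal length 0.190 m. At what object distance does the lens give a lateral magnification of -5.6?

m = −d_i/d_o ⇒ d_i = −m·d_o.
1/f = 1/d_o + 1/d_i = 1/d_o − 1/(m·d_o) = (1 − 1/m)/d_o, so d_o = f(1 − 1/m) = (0.1900)(1 − 1/(-5.6)) = 0.224 m.

0.224 m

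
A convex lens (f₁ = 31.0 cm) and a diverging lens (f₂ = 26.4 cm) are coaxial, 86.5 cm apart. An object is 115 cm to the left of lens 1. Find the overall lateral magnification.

Lens 1: 1/d_i1 = 1/(31.0) − 1/(115) = 0.02356, so d_i1 = 42.44 cm; m₁ = −d_i1/d_o1 = -0.3690.
d_o2 = 86.5 − (42.44) = 44.06 cm.
f₂ = −26.4 cm (diverging).
Lens 2: 1/d_i2 = 1/(-26.4) − 1/(44.06) = -0.06058, so d_i2 = -16.51 cm; m₂ = −d_i2/d_o2 = +0.3747.
m = m₁·m₂ = (-0.3690)(+0.3747) = -0.138.

m = -0.138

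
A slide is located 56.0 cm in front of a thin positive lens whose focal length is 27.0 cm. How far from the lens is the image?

52.1 cm

Thin-lens equation: 1/q = 1/f − 1/p = 1/(27.00) − 1/(56.0) = 0.03704 − 0.01786 = 0.01918, so q = 52.1 cm.
The image is real, inverted and reduced, on the far side of the lens.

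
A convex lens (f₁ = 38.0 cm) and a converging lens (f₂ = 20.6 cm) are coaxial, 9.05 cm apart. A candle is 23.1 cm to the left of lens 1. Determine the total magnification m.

Lens 1: 1/d_i1 = 1/(38.0) − 1/(23.1) = -0.01697, so d_i1 = -58.91 cm; m₁ = −d_i1/d_o1 = +2.550.
d_o2 = 9.05 − (-58.91) = 67.96 cm.
Lens 2: 1/d_i2 = 1/(20.6) − 1/(67.96) = 0.03383, so d_i2 = 29.56 cm; m₂ = −d_i2/d_o2 = -0.4350.
m = m₁·m₂ = (+2.550)(-0.4350) = -1.11.

m = -1.11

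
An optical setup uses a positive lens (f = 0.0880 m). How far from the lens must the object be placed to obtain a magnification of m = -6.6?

0.101 m

m = −d_i/d_o ⇒ d_i = −m·d_o.
1/f = 1/d_o + 1/d_i = 1/d_o − 1/(m·d_o) = (1 − 1/m)/d_o, so d_o = f(1 − 1/m) = (0.08800)(1 − 1/(-6.6)) = 0.101 m.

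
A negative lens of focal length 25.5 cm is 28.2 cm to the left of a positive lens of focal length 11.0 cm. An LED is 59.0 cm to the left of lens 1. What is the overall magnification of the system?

f₁ = −25.5 cm (diverging).
Lens 1: 1/d_i1 = 1/(-25.5) − 1/(59.0) = -0.05616, so d_i1 = -17.80 cm; m₁ = −d_i1/d_o1 = +0.3017.
d_o2 = 28.2 − (-17.80) = 46.00 cm.
Lens 2: 1/d_i2 = 1/(11.0) − 1/(46.00) = 0.06917, so d_i2 = 14.46 cm; m₂ = −d_i2/d_o2 = -0.3143.
m = m₁·m₂ = (+0.3017)(-0.3143) = -0.0948.

m = -0.0948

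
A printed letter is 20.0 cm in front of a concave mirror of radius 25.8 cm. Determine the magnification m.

m = -1.82

f = R/2 = 25.8/2 = 12.90 cm.
1/d_i = 1/f − 1/d_o = 1/(12.90) − 1/(20.0) = 0.02752, so d_i = 36.34 cm.
m = −d_i/d_o = −(36.34)/(20.0) = -1.82.
The image is real, inverted and enlarged, in front of the mirror.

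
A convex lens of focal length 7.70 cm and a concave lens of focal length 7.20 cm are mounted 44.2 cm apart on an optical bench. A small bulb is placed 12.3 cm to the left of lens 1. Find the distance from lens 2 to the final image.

Lens 1: 1/d_i1 = 1/f₁ − 1/d_o1 = 1/(7.70) − 1/(12.3) = 0.04857, so d_i1 = 20.59 cm.
The intermediate image is 20.59 cm to the right of lens 1, which is 44.2 − (20.59) = 23.61 cm to the left of lens 2, so d_o2 = +23.61 cm.
Lens 2 is diverging, so f₂ = −7.20 cm.
Lens 2: 1/d_i2 = 1/f₂ − 1/d_o2 = 1/(-7.20) − 1/(23.61) = -0.1812, so d_i2 = -5.52 cm.
The final image is virtual, 5.52 cm to the left of lens 2 (overall magnification ≈ -0.39).

5.52 cm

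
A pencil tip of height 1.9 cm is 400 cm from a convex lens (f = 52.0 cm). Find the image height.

1/d_i = 1/f − 1/d_o = 1/(52.00) − 1/(400) = 0.01673, so d_i = 59.77 cm.
m = −d_i/d_o = -0.1494.
|h_i| = |m|·h_o = 0.1494 × 1.9 = 0.284 cm. The image is real, inverted and reduced, on the far side of the lens.

0.284 cm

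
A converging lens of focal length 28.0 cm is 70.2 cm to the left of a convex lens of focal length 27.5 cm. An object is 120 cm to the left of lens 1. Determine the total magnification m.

m = +1.35

Lens 1: 1/d_i1 = 1/(28.0) − 1/(120) = 0.02738, so d_i1 = 36.52 cm; m₁ = −d_i1/d_o1 = -0.3043.
d_o2 = 70.2 − (36.52) = 33.68 cm.
Lens 2: 1/d_i2 = 1/(27.5) − 1/(33.68) = 0.006672, so d_i2 = 149.9 cm; m₂ = −d_i2/d_o2 = -4.450.
m = m₁·m₂ = (-0.3043)(-4.450) = +1.35.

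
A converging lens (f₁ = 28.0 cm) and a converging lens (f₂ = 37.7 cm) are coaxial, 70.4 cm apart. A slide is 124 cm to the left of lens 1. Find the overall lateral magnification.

m = -3.17

Lens 1: 1/d_i1 = 1/(28.0) − 1/(124) = 0.02765, so d_i1 = 36.17 cm; m₁ = −d_i1/d_o1 = -0.2917.
d_o2 = 70.4 − (36.17) = 34.23 cm.
Lens 2: 1/d_i2 = 1/(37.7) − 1/(34.23) = -0.002689, so d_i2 = -371.9 cm; m₂ = −d_i2/d_o2 = +10.86.
m = m₁·m₂ = (-0.2917)(+10.86) = -3.17.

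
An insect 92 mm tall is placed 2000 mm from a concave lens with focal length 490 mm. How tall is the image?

18.1 mm

For a concave lens, f = -490 mm.
1/d_i = 1/f − 1/d_o = 1/(-490.0) − 1/(2000) = -0.002541, so d_i = -393.6 mm.
m = −d_i/d_o = +0.1968.
|h_i| = |m|·h_o = 0.1968 × 92 = 18.1 mm. The image is virtual, upright and reduced, on the same side as the object.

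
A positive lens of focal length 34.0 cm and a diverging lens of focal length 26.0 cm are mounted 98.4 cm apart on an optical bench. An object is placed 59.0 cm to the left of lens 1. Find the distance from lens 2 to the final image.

Lens 1: 1/d_i1 = 1/f₁ − 1/d_o1 = 1/(34.0) − 1/(59.0) = 0.01246, so d_i1 = 80.24 cm.
The intermediate image is 80.24 cm to the right of lens 1, which is 98.4 − (80.24) = 18.16 cm to the left of lens 2, so d_o2 = +18.16 cm.
Lens 2 is diverging, so f₂ = −26.0 cm.
Lens 2: 1/d_i2 = 1/f₂ − 1/d_o2 = 1/(-26.0) − 1/(18.16) = -0.09353, so d_i2 = -10.7 cm.
The final image is virtual, 10.7 cm to the left of lens 2 (overall magnification ≈ -0.80).

10.7 cm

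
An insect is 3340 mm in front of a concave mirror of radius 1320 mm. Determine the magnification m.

m = -0.246

f = R/2 = 1320/2 = 660.0 mm.
1/d_i = 1/f − 1/d_o = 1/(660.0) − 1/(3340) = 0.001216, so d_i = 822.5 mm.
m = −d_i/d_o = −(822.5)/(3340) = -0.246.
The image is real, inverted and reduced, in front of the mirror.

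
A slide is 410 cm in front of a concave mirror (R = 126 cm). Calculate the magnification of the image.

m = -0.182

f = R/2 = 126/2 = 63.00 cm.
1/d_i = 1/f − 1/d_o = 1/(63.00) − 1/(410) = 0.01343, so d_i = 74.44 cm.
m = −d_i/d_o = −(74.44)/(410) = -0.182.
The image is real, inverted and reduced, in front of the mirror.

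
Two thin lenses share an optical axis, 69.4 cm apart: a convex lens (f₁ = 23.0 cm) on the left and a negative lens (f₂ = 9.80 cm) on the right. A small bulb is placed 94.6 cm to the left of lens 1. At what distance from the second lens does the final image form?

Lens 1: 1/d_i1 = 1/f₁ − 1/d_o1 = 1/(23.0) − 1/(94.6) = 0.03291, so d_i1 = 30.39 cm.
The intermediate image is 30.39 cm to the right of lens 1, which is 69.4 − (30.39) = 39.01 cm to the left of lens 2, so d_o2 = +39.01 cm.
Lens 2 is diverging, so f₂ = −9.80 cm.
Lens 2: 1/d_i2 = 1/f₂ − 1/d_o2 = 1/(-9.80) − 1/(39.01) = -0.1277, so d_i2 = -7.83 cm.
The final image is virtual, 7.83 cm to the left of lens 2 (overall magnification ≈ -0.064).

7.83 cm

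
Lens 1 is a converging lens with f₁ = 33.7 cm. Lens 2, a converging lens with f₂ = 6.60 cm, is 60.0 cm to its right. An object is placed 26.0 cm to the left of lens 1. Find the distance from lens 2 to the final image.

6.86 cm

Lens 1: 1/d_i1 = 1/f₁ − 1/d_o1 = 1/(33.7) − 1/(26.0) = -0.008788, so d_i1 = -113.8 cm.
The intermediate image is 113.8 cm to the left of lens 1 (virtual), which is 60.0 − (-113.8) = 173.8 cm to the left of lens 2, so d_o2 = +173.8 cm.
Lens 2: 1/d_i2 = 1/f₂ − 1/d_o2 = 1/(6.60) − 1/(173.8) = 0.1458, so d_i2 = 6.86 cm.
The final image is real, 6.86 cm to the right of lens 2 (overall magnification ≈ -0.17).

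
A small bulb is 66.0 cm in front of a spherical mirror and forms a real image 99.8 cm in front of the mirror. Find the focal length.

f = 39.7 cm (concave)

Real image ⇒ d_i = +99.8 cm.
1/f = 1/d_o + 1/d_i = 1/(66.0) + 1/(99.8) = 0.02517, so f = 39.7 cm.
Since f is positive, the spherical mirror is concave.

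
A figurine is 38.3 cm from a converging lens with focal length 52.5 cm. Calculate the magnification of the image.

m = +3.70

1/d_i = 1/f − 1/d_o = 1/(52.50) − 1/(38.3) = -0.007062, so d_i = -141.6 cm.
m = −d_i/d_o = −(-141.6)/(38.3) = +3.70.
The image is virtual, upright and enlarged, on the same side as the object.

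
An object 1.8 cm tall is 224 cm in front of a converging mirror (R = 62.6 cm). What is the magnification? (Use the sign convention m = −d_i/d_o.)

f = R/2 = 62.6/2 = 31.30 cm.
1/d_i = 1/f − 1/d_o = 1/(31.30) − 1/(224) = 0.02748, so d_i = 36.38 cm.
m = −d_i/d_o = −(36.38)/(224) = -0.162.
The image is real, inverted and reduced, in front of the mirror.

m = -0.162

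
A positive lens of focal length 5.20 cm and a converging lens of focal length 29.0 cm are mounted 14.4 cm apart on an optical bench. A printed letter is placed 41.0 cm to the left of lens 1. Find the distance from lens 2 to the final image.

11.9 cm

Lens 1: 1/d_i1 = 1/f₁ − 1/d_o1 = 1/(5.20) − 1/(41.0) = 0.1679, so d_i1 = 5.955 cm.
The intermediate image is 5.955 cm to the right of lens 1, which is 14.4 − (5.955) = 8.445 cm to the left of lens 2, so d_o2 = +8.445 cm.
Lens 2: 1/d_i2 = 1/f₂ − 1/d_o2 = 1/(29.0) − 1/(8.445) = -0.08393, so d_i2 = -11.9 cm.
The final image is virtual, 11.9 cm to the left of lens 2 (overall magnification ≈ -0.20).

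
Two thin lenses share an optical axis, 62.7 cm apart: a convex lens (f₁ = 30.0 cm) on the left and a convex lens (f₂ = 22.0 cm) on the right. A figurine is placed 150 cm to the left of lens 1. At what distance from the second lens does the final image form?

Lens 1: 1/d_i1 = 1/f₁ − 1/d_o1 = 1/(30.0) − 1/(150) = 0.02667, so d_i1 = 37.50 cm.
The intermediate image is 37.50 cm to the right of lens 1, which is 62.7 − (37.50) = 25.20 cm to the left of lens 2, so d_o2 = +25.20 cm.
Lens 2: 1/d_i2 = 1/f₂ − 1/d_o2 = 1/(22.0) − 1/(25.20) = 0.005772, so d_i2 = 173 cm.
The final image is real, 173 cm to the right of lens 2 (overall magnification ≈ 1.7).

173 cm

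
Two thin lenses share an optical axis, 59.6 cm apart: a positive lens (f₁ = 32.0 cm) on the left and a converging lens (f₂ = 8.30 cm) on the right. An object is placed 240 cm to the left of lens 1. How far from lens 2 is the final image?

13.1 cm

Lens 1: 1/d_i1 = 1/f₁ − 1/d_o1 = 1/(32.0) − 1/(240) = 0.02708, so d_i1 = 36.92 cm.
The intermediate image is 36.92 cm to the right of lens 1, which is 59.6 − (36.92) = 22.68 cm to the left of lens 2, so d_o2 = +22.68 cm.
Lens 2: 1/d_i2 = 1/f₂ − 1/d_o2 = 1/(8.30) − 1/(22.68) = 0.07639, so d_i2 = 13.1 cm.
The final image is real, 13.1 cm to the right of lens 2 (overall magnification ≈ 0.089).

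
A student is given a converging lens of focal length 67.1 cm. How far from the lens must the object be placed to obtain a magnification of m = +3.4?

47.4 cm

m = −d_i/d_o ⇒ d_i = −m·d_o.
1/f = 1/d_o + 1/d_i = 1/d_o − 1/(m·d_o) = (1 − 1/m)/d_o, so d_o = f(1 − 1/m) = (67.10)(1 − 1/(+3.4)) = 47.4 cm.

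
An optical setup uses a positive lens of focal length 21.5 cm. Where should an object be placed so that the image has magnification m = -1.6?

m = −d_i/d_o ⇒ d_i = −m·d_o.
1/f = 1/d_o + 1/d_i = 1/d_o − 1/(m·d_o) = (1 − 1/m)/d_o, so d_o = f(1 − 1/m) = (21.50)(1 − 1/(-1.6)) = 34.9 cm.

34.9 cm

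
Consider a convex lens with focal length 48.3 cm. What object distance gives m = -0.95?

99.1 cm

m = −d_i/d_o ⇒ d_i = −m·d_o.
1/f = 1/d_o + 1/d_i = 1/d_o − 1/(m·d_o) = (1 − 1/m)/d_o, so d_o = f(1 − 1/m) = (48.30)(1 − 1/(-0.95)) = 99.1 cm.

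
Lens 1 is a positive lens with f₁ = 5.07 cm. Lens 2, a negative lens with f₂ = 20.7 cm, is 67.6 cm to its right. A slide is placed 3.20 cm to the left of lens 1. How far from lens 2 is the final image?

16.3 cm

Lens 1: 1/d_i1 = 1/f₁ − 1/d_o1 = 1/(5.07) − 1/(3.20) = -0.1153, so d_i1 = -8.676 cm.
The intermediate image is 8.676 cm to the left of lens 1 (virtual), which is 67.6 − (-8.676) = 76.28 cm to the left of lens 2, so d_o2 = +76.28 cm.
Lens 2 is diverging, so f₂ = −20.7 cm.
Lens 2: 1/d_i2 = 1/f₂ − 1/d_o2 = 1/(-20.7) − 1/(76.28) = -0.06142, so d_i2 = -16.3 cm.
The final image is virtual, 16.3 cm to the left of lens 2 (overall magnification ≈ 0.58).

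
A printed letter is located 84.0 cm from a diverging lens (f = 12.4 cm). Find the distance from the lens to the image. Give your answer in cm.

For a diverging lens, f = -12.4 cm.
Thin-lens equation: 1/v = 1/f − 1/u = 1/(-12.40) − 1/(84.0) = -0.08065 − 0.01190 = -0.09255, so v = -10.8 cm.
The image is virtual, upright and reduced, on the same side as the object.

10.8 cm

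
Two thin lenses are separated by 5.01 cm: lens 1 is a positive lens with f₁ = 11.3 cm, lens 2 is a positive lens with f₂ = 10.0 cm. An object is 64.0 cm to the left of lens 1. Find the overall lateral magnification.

Lens 1: 1/d_i1 = 1/(11.3) − 1/(64.0) = 0.07287, so d_i1 = 13.72 cm; m₁ = −d_i1/d_o1 = -0.2144.
d_o2 = 5.01 − (13.72) = -8.710 cm (virtual object).
Lens 2: 1/d_i2 = 1/(10.0) − 1/(-8.710) = 0.2148, so d_i2 = 4.655 cm; m₂ = −d_i2/d_o2 = +0.5345.
m = m₁·m₂ = (-0.2144)(+0.5345) = -0.115.

m = -0.115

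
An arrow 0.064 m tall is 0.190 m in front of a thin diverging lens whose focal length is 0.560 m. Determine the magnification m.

For a diverging lens, f = -0.560 m.
1/d_i = 1/f − 1/d_o = 1/(-0.5600) − 1/(0.190) = -7.049, so d_i = -0.1419 m.
m = −d_i/d_o = −(-0.1419)/(0.190) = +0.747.
The image is virtual, upright and reduced, on the same side as the object.

m = +0.747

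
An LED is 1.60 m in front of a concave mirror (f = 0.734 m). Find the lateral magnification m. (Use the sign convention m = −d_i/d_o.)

m = -0.848

1/d_i = 1/f − 1/d_o = 1/(0.7340) − 1/(1.60) = 0.7374, so d_i = 1.356 m.
m = −d_i/d_o = −(1.356)/(1.60) = -0.848.
The image is real, inverted and reduced, in front of the mirror.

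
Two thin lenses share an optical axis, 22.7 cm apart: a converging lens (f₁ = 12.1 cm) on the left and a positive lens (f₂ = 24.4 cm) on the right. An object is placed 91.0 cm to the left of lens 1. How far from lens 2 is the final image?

Lens 1: 1/d_i1 = 1/f₁ − 1/d_o1 = 1/(12.1) − 1/(91.0) = 0.07166, so d_i1 = 13.96 cm.
The intermediate image is 13.96 cm to the right of lens 1, which is 22.7 − (13.96) = 8.740 cm to the left of lens 2, so d_o2 = +8.740 cm.
Lens 2: 1/d_i2 = 1/f₂ − 1/d_o2 = 1/(24.4) − 1/(8.740) = -0.07343, so d_i2 = -13.6 cm.
The final image is virtual, 13.6 cm to the left of lens 2 (overall magnification ≈ -0.24).

13.6 cm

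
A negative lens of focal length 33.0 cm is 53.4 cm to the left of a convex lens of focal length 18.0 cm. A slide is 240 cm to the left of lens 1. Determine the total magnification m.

m = -0.0338

f₁ = −33.0 cm (diverging).
Lens 1: 1/d_i1 = 1/(-33.0) − 1/(240) = -0.03447, so d_i1 = -29.01 cm; m₁ = −d_i1/d_o1 = +0.1209.
d_o2 = 53.4 − (-29.01) = 82.41 cm.
Lens 2: 1/d_i2 = 1/(18.0) − 1/(82.41) = 0.04342, so d_i2 = 23.03 cm; m₂ = −d_i2/d_o2 = -0.2795.
m = m₁·m₂ = (+0.1209)(-0.2795) = -0.0338.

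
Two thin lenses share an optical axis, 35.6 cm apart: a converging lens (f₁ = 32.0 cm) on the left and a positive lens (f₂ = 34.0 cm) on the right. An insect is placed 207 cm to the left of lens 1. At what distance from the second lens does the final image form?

Lens 1: 1/d_i1 = 1/f₁ − 1/d_o1 = 1/(32.0) − 1/(207) = 0.02642, so d_i1 = 37.85 cm.
The intermediate image is 37.85 cm to the right of lens 1, which lies 2.250 cm to the right of lens 2 — a virtual object — so d_o2 = −2.250 cm.
Lens 2: 1/d_i2 = 1/f₂ − 1/d_o2 = 1/(34.0) − 1/(-2.250) = 0.4739, so d_i2 = 2.11 cm.
The final image is real, 2.11 cm to the right of lens 2 (overall magnification ≈ -0.17).

2.11 cm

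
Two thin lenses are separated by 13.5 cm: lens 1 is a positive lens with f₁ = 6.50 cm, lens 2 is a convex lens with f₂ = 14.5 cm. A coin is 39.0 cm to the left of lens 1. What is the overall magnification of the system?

m = -0.330

Lens 1: 1/d_i1 = 1/(6.50) − 1/(39.0) = 0.1282, so d_i1 = 7.800 cm; m₁ = −d_i1/d_o1 = -0.2000.
d_o2 = 13.5 − (7.800) = 5.700 cm.
Lens 2: 1/d_i2 = 1/(14.5) − 1/(5.700) = -0.1065, so d_i2 = -9.392 cm; m₂ = −d_i2/d_o2 = +1.648.
m = m₁·m₂ = (-0.2000)(+1.648) = -0.330.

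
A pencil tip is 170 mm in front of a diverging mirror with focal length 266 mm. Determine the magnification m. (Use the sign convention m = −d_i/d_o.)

For a diverging mirror, f = -266 mm.
1/d_i = 1/f − 1/d_o = 1/(-266.0) − 1/(170) = -0.009642, so d_i = -103.7 mm.
m = −d_i/d_o = −(-103.7)/(170) = +0.610.
The image is virtual, upright and reduced, behind the mirror.

m = +0.610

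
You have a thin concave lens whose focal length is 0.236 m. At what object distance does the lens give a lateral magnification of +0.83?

0.0483 m

For a concave lens, f = -0.236 m.
m = −d_i/d_o ⇒ d_i = −m·d_o.
1/f = 1/d_o + 1/d_i = 1/d_o − 1/(m·d_o) = (1 − 1/m)/d_o, so d_o = f(1 − 1/m) = (-0.2360)(1 − 1/(+0.83)) = 0.0483 m.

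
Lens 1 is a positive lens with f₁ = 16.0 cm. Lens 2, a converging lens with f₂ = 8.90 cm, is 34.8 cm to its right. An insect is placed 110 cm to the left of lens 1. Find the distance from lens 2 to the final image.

19.9 cm

Lens 1: 1/d_i1 = 1/f₁ − 1/d_o1 = 1/(16.0) − 1/(110) = 0.05341, so d_i1 = 18.72 cm.
The intermediate image is 18.72 cm to the right of lens 1, which is 34.8 − (18.72) = 16.08 cm to the left of lens 2, so d_o2 = +16.08 cm.
Lens 2: 1/d_i2 = 1/f₂ − 1/d_o2 = 1/(8.90) − 1/(16.08) = 0.05017, so d_i2 = 19.9 cm.
The final image is real, 19.9 cm to the right of lens 2 (overall magnification ≈ 0.21).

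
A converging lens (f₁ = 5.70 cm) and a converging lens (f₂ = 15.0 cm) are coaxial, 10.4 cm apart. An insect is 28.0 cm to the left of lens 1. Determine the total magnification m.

m = -0.326

Lens 1: 1/d_i1 = 1/(5.70) − 1/(28.0) = 0.1397, so d_i1 = 7.157 cm; m₁ = −d_i1/d_o1 = -0.2556.
d_o2 = 10.4 − (7.157) = 3.243 cm.
Lens 2: 1/d_i2 = 1/(15.0) − 1/(3.243) = -0.2417, so d_i2 = -4.138 cm; m₂ = −d_i2/d_o2 = +1.276.
m = m₁·m₂ = (-0.2556)(+1.276) = -0.326.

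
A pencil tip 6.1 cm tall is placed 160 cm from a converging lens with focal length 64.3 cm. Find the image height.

1/d_i = 1/f − 1/d_o = 1/(64.30) − 1/(160) = 0.009302, so d_i = 107.5 cm.
m = −d_i/d_o = -0.6719.
|h_i| = |m|·h_o = 0.6719 × 6.1 = 4.10 cm. The image is real, inverted and reduced, on the far side of the lens.

4.10 cm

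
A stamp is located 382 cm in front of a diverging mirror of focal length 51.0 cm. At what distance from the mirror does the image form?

For a diverging mirror, f = -51.0 cm.
Mirror equation: 1/d_i = 1/f − 1/d_o = 1/(-51.00) − 1/(382) = -0.01961 − 0.002618 = -0.02223, so d_i = -45.0 cm.
The image is virtual, upright and reduced, behind the mirror.

45.0 cm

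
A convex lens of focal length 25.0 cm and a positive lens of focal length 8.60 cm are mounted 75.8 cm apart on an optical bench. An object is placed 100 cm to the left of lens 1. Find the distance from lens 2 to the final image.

Lens 1: 1/d_i1 = 1/f₁ − 1/d_o1 = 1/(25.0) − 1/(100) = 0.03000, so d_i1 = 33.33 cm.
The intermediate image is 33.33 cm to the right of lens 1, which is 75.8 − (33.33) = 42.47 cm to the left of lens 2, so d_o2 = +42.47 cm.
Lens 2: 1/d_i2 = 1/f₂ − 1/d_o2 = 1/(8.60) − 1/(42.47) = 0.09273, so d_i2 = 10.8 cm.
The final image is real, 10.8 cm to the right of lens 2 (overall magnification ≈ 0.085).

10.8 cm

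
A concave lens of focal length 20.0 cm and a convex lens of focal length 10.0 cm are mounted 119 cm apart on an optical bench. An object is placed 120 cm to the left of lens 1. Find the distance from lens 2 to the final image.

10.8 cm

Lens 1 is diverging, so f₁ = −20.0 cm.
Lens 1: 1/d_i1 = 1/f₁ − 1/d_o1 = 1/(-20.0) − 1/(120) = -0.05833, so d_i1 = -17.14 cm.
The intermediate image is 17.14 cm to the left of lens 1 (virtual), which is 119 − (-17.14) = 136.1 cm to the left of lens 2, so d_o2 = +136.1 cm.
Lens 2: 1/d_i2 = 1/f₂ − 1/d_o2 = 1/(10.0) − 1/(136.1) = 0.09265, so d_i2 = 10.8 cm.
The final image is real, 10.8 cm to the right of lens 2 (overall magnification ≈ -0.011).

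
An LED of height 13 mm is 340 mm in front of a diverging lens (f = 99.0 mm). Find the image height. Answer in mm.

2.93 mm

For a diverging lens, f = -99.0 mm.
1/d_i = 1/f − 1/d_o = 1/(-99.00) − 1/(340) = -0.01304, so d_i = -76.67 mm.
m = −d_i/d_o = +0.2255.
|h_i| = |m|·h_o = 0.2255 × 13 = 2.93 mm. The image is virtual, upright and reduced, on the same side as the object.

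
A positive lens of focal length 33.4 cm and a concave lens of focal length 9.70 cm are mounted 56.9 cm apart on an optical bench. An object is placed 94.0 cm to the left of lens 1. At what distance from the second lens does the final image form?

3.34 cm

Lens 1: 1/d_i1 = 1/f₁ − 1/d_o1 = 1/(33.4) − 1/(94.0) = 0.01930, so d_i1 = 51.81 cm.
The intermediate image is 51.81 cm to the right of lens 1, which is 56.9 − (51.81) = 5.090 cm to the left of lens 2, so d_o2 = +5.090 cm.
Lens 2 is diverging, so f₂ = −9.70 cm.
Lens 2: 1/d_i2 = 1/f₂ − 1/d_o2 = 1/(-9.70) − 1/(5.090) = -0.2996, so d_i2 = -3.34 cm.
The final image is virtual, 3.34 cm to the left of lens 2 (overall magnification ≈ -0.36).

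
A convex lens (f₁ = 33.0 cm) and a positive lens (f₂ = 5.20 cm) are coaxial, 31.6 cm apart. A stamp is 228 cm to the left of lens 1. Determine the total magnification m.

m = -0.0722

Lens 1: 1/d_i1 = 1/(33.0) − 1/(228) = 0.02592, so d_i1 = 38.58 cm; m₁ = −d_i1/d_o1 = -0.1692.
d_o2 = 31.6 − (38.58) = -6.980 cm (virtual object).
Lens 2: 1/d_i2 = 1/(5.20) − 1/(-6.980) = 0.3356, so d_i2 = 2.980 cm; m₂ = −d_i2/d_o2 = +0.4269.
m = m₁·m₂ = (-0.1692)(+0.4269) = -0.0722.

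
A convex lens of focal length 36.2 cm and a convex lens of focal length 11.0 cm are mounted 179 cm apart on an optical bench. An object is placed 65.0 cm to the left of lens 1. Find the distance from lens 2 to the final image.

12.4 cm

Lens 1: 1/d_i1 = 1/f₁ − 1/d_o1 = 1/(36.2) − 1/(65.0) = 0.01224, so d_i1 = 81.70 cm.
The intermediate image is 81.70 cm to the right of lens 1, which is 179 − (81.70) = 97.30 cm to the left of lens 2, so d_o2 = +97.30 cm.
Lens 2: 1/d_i2 = 1/f₂ − 1/d_o2 = 1/(11.0) − 1/(97.30) = 0.08063, so d_i2 = 12.4 cm.
The final image is real, 12.4 cm to the right of lens 2 (overall magnification ≈ 0.16).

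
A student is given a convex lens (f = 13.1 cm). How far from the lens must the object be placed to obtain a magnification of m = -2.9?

17.6 cm

m = −d_i/d_o ⇒ d_i = −m·d_o.
1/f = 1/d_o + 1/d_i = 1/d_o − 1/(m·d_o) = (1 − 1/m)/d_o, so d_o = f(1 − 1/m) = (13.10)(1 − 1/(-2.9)) = 17.6 cm.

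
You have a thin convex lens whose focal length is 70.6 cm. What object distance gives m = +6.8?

60.2 cm

m = −d_i/d_o ⇒ d_i = −m·d_o.
1/f = 1/d_o + 1/d_i = 1/d_o − 1/(m·d_o) = (1 − 1/m)/d_o, so d_o = f(1 − 1/m) = (70.60)(1 − 1/(+6.8)) = 60.2 cm.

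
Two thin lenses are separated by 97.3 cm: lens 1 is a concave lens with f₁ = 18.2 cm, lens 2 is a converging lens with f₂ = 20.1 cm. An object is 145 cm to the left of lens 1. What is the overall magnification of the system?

m = -0.0240

f₁ = −18.2 cm (diverging).
Lens 1: 1/d_i1 = 1/(-18.2) − 1/(145) = -0.06184, so d_i1 = -16.17 cm; m₁ = −d_i1/d_o1 = +0.1115.
d_o2 = 97.3 − (-16.17) = 113.5 cm.
Lens 2: 1/d_i2 = 1/(20.1) − 1/(113.5) = 0.04094, so d_i2 = 24.43 cm; m₂ = −d_i2/d_o2 = -0.2152.
m = m₁·m₂ = (+0.1115)(-0.2152) = -0.0240.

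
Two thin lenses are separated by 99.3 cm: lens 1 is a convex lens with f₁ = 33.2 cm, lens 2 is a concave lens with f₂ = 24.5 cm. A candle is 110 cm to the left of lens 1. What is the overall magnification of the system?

Lens 1: 1/d_i1 = 1/(33.2) − 1/(110) = 0.02103, so d_i1 = 47.55 cm; m₁ = −d_i1/d_o1 = -0.4323.
d_o2 = 99.3 − (47.55) = 51.75 cm.
f₂ = −24.5 cm (diverging).
Lens 2: 1/d_i2 = 1/(-24.5) − 1/(51.75) = -0.06014, so d_i2 = -16.63 cm; m₂ = −d_i2/d_o2 = +0.3213.
m = m₁·m₂ = (-0.4323)(+0.3213) = -0.139.

m = -0.139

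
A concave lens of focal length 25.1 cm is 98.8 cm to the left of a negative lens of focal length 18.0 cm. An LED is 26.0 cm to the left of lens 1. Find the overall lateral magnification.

m = +0.0682

f₁ = −25.1 cm (diverging).
Lens 1: 1/d_i1 = 1/(-25.1) − 1/(26.0) = -0.07830, so d_i1 = -12.77 cm; m₁ = −d_i1/d_o1 = +0.4912.
d_o2 = 98.8 − (-12.77) = 111.6 cm.
f₂ = −18.0 cm (diverging).
Lens 2: 1/d_i2 = 1/(-18.0) − 1/(111.6) = -0.06452, so d_i2 = -15.50 cm; m₂ = −d_i2/d_o2 = +0.1389.
m = m₁·m₂ = (+0.4912)(+0.1389) = +0.0682.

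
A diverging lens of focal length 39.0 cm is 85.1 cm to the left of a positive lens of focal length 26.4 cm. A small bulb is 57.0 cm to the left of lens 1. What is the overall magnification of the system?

m = -0.131

f₁ = −39.0 cm (diverging).
Lens 1: 1/d_i1 = 1/(-39.0) − 1/(57.0) = -0.04318, so d_i1 = -23.16 cm; m₁ = −d_i1/d_o1 = +0.4063.
d_o2 = 85.1 − (-23.16) = 108.3 cm.
Lens 2: 1/d_i2 = 1/(26.4) − 1/(108.3) = 0.02865, so d_i2 = 34.91 cm; m₂ = −d_i2/d_o2 = -0.3223.
m = m₁·m₂ = (+0.4063)(-0.3223) = -0.131.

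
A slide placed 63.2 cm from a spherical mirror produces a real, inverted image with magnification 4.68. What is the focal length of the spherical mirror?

m = −d_i/d_o ⇒ d_i = −m·d_o = −(-4.68)·(63.2) = 295.8 cm.
1/f = 1/d_o + 1/d_i = 1/(63.2) + 1/(295.8) = 0.01920, so f = 52.1 cm.
Since f is positive, the spherical mirror is concave.

f = 52.1 cm (concave)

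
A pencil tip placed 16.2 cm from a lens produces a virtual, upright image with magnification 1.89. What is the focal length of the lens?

f = 34.4 cm (converging)

m = −d_i/d_o ⇒ d_i = −m·d_o = −(+1.89)·(16.2) = -30.62 cm.
1/f = 1/d_o + 1/d_i = 1/(16.2) + 1/(-30.62) = 0.02907, so f = 34.4 cm.
Since f is positive, the lens is converging.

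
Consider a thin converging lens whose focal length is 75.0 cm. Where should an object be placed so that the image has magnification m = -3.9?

m = −d_i/d_o ⇒ d_i = −m·d_o.
1/f = 1/d_o + 1/d_i = 1/d_o − 1/(m·d_o) = (1 − 1/m)/d_o, so d_o = f(1 − 1/m) = (75.00)(1 − 1/(-3.9)) = 94.2 cm.

94.2 cm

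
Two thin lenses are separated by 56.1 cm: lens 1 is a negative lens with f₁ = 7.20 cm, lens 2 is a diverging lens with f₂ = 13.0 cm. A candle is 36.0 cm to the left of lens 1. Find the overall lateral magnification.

f₁ = −7.20 cm (diverging).
Lens 1: 1/d_i1 = 1/(-7.20) − 1/(36.0) = -0.1667, so d_i1 = -6.000 cm; m₁ = −d_i1/d_o1 = +0.1667.
d_o2 = 56.1 − (-6.000) = 62.10 cm.
f₂ = −13.0 cm (diverging).
Lens 2: 1/d_i2 = 1/(-13.0) − 1/(62.10) = -0.09303, so d_i2 = -10.75 cm; m₂ = −d_i2/d_o2 = +0.1731.
m = m₁·m₂ = (+0.1667)(+0.1731) = +0.0289.

m = +0.0289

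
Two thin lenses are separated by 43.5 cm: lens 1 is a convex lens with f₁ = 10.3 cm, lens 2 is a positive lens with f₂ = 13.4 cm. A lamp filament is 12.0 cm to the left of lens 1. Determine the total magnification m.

Lens 1: 1/d_i1 = 1/(10.3) − 1/(12.0) = 0.01375, so d_i1 = 72.71 cm; m₁ = −d_i1/d_o1 = -6.059.
d_o2 = 43.5 − (72.71) = -29.21 cm (virtual object).
Lens 2: 1/d_i2 = 1/(13.4) − 1/(-29.21) = 0.1089, so d_i2 = 9.186 cm; m₂ = −d_i2/d_o2 = +0.3145.
m = m₁·m₂ = (-6.059)(+0.3145) = -1.91.

m = -1.91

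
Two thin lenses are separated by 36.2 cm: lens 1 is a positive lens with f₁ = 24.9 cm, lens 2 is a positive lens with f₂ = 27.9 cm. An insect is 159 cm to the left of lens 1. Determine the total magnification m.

m = -0.244

Lens 1: 1/d_i1 = 1/(24.9) − 1/(159) = 0.03387, so d_i1 = 29.52 cm; m₁ = −d_i1/d_o1 = -0.1857.
d_o2 = 36.2 − (29.52) = 6.680 cm.
Lens 2: 1/d_i2 = 1/(27.9) − 1/(6.680) = -0.1139, so d_i2 = -8.783 cm; m₂ = −d_i2/d_o2 = +1.315.
m = m₁·m₂ = (-0.1857)(+1.315) = -0.244.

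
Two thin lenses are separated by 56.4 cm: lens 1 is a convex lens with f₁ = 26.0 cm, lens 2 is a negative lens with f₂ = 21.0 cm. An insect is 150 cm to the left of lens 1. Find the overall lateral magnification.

m = -0.0958

Lens 1: 1/d_i1 = 1/(26.0) − 1/(150) = 0.03179, so d_i1 = 31.45 cm; m₁ = −d_i1/d_o1 = -0.2097.
d_o2 = 56.4 − (31.45) = 24.95 cm.
f₂ = −21.0 cm (diverging).
Lens 2: 1/d_i2 = 1/(-21.0) − 1/(24.95) = -0.08770, so d_i2 = -11.40 cm; m₂ = −d_i2/d_o2 = +0.4570.
m = m₁·m₂ = (-0.2097)(+0.4570) = -0.0958.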